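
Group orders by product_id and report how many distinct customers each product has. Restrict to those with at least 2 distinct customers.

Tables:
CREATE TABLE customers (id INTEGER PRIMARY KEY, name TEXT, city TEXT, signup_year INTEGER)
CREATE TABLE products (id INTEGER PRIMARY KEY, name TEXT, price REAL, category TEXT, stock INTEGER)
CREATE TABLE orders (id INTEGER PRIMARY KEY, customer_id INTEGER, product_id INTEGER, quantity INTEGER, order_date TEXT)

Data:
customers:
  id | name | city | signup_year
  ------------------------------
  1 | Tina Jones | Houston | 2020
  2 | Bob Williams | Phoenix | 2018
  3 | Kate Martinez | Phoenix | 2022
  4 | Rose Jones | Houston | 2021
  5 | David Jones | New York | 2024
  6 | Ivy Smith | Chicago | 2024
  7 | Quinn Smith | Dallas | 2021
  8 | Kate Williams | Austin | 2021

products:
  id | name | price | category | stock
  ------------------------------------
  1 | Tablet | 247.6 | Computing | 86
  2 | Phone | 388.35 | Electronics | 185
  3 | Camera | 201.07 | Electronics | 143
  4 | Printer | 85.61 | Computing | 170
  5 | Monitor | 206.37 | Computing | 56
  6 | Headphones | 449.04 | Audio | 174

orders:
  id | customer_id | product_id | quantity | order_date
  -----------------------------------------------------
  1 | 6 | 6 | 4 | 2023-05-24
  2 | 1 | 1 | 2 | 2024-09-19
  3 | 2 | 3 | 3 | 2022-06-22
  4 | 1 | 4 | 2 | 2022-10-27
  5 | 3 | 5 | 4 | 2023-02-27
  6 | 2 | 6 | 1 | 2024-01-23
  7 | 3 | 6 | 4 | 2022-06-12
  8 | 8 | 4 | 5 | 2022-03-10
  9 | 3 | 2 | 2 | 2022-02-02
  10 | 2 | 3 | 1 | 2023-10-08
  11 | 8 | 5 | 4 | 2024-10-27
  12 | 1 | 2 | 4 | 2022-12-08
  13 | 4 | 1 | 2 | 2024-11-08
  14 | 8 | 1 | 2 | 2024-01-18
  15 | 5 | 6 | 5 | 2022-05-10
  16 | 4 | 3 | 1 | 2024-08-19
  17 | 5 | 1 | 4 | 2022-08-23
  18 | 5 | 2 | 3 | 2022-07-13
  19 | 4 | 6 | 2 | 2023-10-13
SELECT product_id, COUNT(DISTINCT customer_id) AS distinct_customer_count FROM orders GROUP BY product_id HAVING COUNT(DISTINCT customer_id) >= 2

Execution result:
product_id | distinct_customer_count
1 | 4
2 | 3
3 | 2
4 | 2
5 | 2
6 | 5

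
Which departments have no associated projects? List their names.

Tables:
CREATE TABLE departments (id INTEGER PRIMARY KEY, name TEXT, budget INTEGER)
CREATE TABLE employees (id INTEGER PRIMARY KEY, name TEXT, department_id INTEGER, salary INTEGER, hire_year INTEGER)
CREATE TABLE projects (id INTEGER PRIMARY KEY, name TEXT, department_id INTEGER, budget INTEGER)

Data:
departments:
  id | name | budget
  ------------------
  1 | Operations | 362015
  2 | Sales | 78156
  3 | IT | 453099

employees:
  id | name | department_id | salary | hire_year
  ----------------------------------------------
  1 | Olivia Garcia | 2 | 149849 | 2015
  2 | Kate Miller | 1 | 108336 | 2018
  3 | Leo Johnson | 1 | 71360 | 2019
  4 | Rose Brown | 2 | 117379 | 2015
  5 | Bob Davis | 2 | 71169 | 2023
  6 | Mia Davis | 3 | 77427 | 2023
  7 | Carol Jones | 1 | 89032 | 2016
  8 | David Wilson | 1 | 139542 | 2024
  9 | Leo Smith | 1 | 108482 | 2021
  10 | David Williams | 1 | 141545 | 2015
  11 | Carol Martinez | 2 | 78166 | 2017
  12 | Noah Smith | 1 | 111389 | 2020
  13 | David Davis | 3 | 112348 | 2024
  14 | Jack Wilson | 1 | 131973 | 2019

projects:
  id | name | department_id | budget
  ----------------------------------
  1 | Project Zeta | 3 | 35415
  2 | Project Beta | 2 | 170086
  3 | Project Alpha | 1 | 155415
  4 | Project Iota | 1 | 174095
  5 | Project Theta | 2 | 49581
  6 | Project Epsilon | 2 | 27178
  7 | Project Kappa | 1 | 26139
SELECT p.name FROM departments p LEFT JOIN projects c ON c.department_id = p.id WHERE c.id IS NULL

Execution result:
(no rows)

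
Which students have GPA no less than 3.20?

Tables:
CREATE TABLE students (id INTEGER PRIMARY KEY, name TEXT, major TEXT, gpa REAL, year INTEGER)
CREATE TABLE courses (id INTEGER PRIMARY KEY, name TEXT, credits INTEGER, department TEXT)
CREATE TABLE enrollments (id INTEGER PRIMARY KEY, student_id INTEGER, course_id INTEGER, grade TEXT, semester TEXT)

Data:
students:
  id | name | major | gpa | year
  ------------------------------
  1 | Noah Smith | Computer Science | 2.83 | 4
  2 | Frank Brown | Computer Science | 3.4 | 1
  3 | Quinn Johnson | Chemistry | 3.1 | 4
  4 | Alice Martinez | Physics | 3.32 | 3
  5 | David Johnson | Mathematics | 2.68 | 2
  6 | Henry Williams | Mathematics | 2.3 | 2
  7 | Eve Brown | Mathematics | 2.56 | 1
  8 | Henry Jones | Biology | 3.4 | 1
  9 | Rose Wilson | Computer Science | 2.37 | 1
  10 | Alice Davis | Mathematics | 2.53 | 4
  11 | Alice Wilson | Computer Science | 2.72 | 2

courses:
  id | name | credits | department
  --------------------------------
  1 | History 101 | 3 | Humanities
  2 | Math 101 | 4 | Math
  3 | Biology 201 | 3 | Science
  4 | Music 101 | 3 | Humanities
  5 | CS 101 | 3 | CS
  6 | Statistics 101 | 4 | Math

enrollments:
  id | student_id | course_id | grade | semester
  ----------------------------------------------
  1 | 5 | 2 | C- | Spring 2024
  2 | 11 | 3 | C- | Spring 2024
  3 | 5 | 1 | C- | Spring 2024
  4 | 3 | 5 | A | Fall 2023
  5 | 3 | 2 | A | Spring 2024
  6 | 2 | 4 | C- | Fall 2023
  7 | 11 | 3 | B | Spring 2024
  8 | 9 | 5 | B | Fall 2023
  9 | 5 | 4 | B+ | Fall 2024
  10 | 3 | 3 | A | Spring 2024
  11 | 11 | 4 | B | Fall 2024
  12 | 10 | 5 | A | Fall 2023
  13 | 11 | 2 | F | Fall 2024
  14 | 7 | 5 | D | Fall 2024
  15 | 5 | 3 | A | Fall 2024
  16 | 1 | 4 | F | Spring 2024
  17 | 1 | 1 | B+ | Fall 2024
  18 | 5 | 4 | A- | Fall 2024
SELECT name, gpa FROM students WHERE gpa >= 3.2

Execution result:
name | gpa
Frank Brown | 3.40
Alice Martinez | 3.32
Henry Jones | 3.40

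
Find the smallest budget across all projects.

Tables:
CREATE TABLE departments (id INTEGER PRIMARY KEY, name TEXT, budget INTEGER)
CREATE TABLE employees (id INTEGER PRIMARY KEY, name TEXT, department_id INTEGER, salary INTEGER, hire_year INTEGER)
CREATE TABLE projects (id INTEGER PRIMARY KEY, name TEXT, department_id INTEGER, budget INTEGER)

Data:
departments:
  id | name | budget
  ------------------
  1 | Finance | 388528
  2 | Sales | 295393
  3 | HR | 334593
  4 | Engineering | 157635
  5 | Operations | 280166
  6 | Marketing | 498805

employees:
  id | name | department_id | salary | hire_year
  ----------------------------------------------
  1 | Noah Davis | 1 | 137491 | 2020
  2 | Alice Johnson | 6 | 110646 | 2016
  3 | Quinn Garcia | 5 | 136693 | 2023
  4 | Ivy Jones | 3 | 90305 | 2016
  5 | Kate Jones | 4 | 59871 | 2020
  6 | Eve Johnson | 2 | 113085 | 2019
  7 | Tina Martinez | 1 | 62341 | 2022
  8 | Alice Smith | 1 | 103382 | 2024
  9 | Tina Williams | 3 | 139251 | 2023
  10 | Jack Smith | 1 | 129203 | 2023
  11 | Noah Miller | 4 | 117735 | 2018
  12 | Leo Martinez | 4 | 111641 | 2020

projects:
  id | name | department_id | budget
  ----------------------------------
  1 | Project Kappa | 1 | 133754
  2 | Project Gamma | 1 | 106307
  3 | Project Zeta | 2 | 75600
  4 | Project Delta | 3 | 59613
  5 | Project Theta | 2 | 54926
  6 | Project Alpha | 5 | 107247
SELECT MIN(budget) FROM projects

Execution result:
54926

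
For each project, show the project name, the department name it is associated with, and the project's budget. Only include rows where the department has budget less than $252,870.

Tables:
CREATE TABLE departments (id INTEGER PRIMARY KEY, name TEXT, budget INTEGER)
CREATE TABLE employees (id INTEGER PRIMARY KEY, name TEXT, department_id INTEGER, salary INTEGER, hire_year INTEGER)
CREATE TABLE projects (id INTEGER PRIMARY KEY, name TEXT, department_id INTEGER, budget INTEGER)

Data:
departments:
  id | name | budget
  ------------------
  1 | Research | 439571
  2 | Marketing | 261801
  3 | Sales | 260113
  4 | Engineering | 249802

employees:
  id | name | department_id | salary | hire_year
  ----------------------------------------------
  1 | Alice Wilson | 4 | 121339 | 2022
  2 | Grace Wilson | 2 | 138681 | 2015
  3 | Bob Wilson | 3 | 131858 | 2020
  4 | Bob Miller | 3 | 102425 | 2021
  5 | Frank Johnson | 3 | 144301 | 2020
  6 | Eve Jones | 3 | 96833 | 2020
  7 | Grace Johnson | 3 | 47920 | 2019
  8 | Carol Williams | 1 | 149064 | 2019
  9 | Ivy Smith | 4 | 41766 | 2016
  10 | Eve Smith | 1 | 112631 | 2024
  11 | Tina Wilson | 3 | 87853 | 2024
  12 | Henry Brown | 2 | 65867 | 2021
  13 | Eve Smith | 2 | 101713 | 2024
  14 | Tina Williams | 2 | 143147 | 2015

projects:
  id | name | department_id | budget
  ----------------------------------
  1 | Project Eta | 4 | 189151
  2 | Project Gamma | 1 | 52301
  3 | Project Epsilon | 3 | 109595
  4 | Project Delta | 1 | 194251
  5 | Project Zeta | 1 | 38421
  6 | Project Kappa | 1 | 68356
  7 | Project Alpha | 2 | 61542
SELECT c.name, p.name AS department, c.budget FROM projects c JOIN departments p ON c.department_id = p.id WHERE p.budget < 252870

Execution result:
name | department | budget
Project Eta | Engineering | 189151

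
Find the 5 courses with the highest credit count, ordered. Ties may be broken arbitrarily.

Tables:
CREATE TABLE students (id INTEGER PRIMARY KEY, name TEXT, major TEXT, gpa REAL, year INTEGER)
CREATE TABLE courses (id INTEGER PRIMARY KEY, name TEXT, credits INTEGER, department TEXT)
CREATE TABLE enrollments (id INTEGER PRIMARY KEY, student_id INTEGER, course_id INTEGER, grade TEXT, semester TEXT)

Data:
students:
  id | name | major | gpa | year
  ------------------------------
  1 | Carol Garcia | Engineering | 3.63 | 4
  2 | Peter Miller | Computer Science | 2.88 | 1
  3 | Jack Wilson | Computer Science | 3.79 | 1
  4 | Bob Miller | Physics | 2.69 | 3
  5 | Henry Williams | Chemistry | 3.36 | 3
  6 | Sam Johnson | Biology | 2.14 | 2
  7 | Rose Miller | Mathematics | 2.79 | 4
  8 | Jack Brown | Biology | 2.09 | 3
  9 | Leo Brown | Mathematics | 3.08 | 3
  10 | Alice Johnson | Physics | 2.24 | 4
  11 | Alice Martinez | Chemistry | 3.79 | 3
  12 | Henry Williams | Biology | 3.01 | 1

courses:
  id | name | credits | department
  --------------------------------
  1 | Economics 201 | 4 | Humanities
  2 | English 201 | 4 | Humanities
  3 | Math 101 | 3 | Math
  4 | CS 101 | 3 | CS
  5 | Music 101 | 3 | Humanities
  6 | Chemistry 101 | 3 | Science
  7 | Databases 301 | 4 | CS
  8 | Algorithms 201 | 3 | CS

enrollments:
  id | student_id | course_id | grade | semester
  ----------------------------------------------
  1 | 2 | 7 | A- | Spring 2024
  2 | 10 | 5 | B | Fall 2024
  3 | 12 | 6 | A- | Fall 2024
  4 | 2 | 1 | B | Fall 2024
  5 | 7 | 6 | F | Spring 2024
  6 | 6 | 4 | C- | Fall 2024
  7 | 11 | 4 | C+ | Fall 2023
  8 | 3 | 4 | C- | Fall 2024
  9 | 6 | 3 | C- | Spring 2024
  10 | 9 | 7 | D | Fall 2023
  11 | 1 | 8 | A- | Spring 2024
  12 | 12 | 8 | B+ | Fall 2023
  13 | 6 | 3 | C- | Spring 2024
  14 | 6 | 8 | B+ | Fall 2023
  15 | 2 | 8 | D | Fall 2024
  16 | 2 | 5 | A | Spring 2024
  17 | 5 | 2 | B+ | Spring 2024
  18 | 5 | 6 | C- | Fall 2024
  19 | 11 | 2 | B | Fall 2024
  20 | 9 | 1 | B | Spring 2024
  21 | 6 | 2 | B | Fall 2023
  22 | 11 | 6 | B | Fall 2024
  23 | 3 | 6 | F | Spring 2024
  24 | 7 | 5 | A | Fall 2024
SELECT name, credits FROM courses ORDER BY credits DESC LIMIT 5

Execution result:
name | credits
Economics 201 | 4
English 201 | 4
Databases 301 | 4
Math 101 | 3
CS 101 | 3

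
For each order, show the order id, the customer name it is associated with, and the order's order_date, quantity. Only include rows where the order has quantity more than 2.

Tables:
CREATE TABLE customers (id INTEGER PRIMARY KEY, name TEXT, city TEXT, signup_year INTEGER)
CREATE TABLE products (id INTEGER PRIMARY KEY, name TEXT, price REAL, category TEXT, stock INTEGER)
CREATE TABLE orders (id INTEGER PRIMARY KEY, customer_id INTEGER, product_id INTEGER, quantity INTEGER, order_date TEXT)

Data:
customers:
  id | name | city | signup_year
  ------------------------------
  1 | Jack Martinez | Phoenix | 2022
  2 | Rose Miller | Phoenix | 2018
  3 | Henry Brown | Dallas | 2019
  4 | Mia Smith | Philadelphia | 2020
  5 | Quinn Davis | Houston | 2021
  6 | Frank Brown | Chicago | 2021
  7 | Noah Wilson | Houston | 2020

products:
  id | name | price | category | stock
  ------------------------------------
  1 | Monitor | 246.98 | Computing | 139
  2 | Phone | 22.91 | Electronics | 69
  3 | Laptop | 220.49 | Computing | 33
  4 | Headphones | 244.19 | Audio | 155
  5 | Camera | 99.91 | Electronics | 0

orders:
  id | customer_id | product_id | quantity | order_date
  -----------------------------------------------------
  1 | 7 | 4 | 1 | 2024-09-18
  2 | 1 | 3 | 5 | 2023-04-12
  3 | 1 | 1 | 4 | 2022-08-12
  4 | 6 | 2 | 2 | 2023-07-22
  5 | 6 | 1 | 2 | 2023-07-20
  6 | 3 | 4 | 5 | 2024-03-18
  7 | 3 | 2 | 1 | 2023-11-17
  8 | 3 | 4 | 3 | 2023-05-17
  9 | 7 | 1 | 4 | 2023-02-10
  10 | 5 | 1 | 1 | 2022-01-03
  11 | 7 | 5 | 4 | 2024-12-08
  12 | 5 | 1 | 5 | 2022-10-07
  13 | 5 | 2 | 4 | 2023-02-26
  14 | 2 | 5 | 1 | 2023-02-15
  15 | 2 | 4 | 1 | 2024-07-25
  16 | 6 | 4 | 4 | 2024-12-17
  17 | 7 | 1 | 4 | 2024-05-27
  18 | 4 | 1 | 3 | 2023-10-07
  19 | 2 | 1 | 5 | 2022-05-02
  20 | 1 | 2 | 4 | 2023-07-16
SELECT c.id, p.name AS customer, c.order_date, c.quantity FROM orders c JOIN customers p ON c.customer_id = p.id WHERE c.quantity > 2

Execution result:
id | customer | order_date | quantity
2 | Jack Martinez | 2023-04-12 | 5
3 | Jack Martinez | 2022-08-12 | 4
6 | Henry Brown | 2024-03-18 | 5
8 | Henry Brown | 2023-05-17 | 3
9 | Noah Wilson | 2023-02-10 | 4
11 | Noah Wilson | 2024-12-08 | 4
12 | Quinn Davis | 2022-10-07 | 5
13 | Quinn Davis | 2023-02-26 | 4
16 | Frank Brown | 2024-12-17 | 4
17 | Noah Wilson | 2024-05-27 | 4
18 | Mia Smith | 2023-10-07 | 3
19 | Rose Miller | 2022-05-02 | 5
20 | Jack Martinez | 2023-07-16 | 4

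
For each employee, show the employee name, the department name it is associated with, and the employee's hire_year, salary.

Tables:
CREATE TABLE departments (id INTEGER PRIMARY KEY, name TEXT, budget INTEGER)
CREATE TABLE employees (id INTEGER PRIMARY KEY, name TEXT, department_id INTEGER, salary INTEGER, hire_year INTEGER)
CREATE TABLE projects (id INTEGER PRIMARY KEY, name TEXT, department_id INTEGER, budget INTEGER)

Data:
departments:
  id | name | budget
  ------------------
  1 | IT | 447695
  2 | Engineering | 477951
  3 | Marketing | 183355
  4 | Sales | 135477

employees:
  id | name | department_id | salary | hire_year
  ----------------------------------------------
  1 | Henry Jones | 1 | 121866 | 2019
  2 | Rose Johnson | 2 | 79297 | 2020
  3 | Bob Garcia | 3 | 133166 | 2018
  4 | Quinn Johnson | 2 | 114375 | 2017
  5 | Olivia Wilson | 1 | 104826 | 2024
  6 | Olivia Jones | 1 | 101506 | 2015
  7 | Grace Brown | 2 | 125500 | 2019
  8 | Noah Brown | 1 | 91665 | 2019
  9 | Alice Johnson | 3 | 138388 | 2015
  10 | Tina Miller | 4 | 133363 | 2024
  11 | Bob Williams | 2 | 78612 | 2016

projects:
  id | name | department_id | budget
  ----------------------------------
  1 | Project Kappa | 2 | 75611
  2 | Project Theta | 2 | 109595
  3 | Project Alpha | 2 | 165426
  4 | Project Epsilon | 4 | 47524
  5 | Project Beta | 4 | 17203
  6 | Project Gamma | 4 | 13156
SELECT c.name, p.name AS department, c.hire_year, c.salary FROM employees c JOIN departments p ON c.department_id = p.id

Execution result:
name | department | hire_year | salary
Henry Jones | IT | 2019 | 121866
Rose Johnson | Engineering | 2020 | 79297
Bob Garcia | Marketing | 2018 | 133166
Quinn Johnson | Engineering | 2017 | 114375
Olivia Wilson | IT | 2024 | 104826
Olivia Jones | IT | 2015 | 101506
Grace Brown | Engineering | 2019 | 125500
Noah Brown | IT | 2019 | 91665
Alice Johnson | Marketing | 2015 | 138388
Tina Miller | Sales | 2024 | 133363
Bob Williams | Engineering | 2016 | 78612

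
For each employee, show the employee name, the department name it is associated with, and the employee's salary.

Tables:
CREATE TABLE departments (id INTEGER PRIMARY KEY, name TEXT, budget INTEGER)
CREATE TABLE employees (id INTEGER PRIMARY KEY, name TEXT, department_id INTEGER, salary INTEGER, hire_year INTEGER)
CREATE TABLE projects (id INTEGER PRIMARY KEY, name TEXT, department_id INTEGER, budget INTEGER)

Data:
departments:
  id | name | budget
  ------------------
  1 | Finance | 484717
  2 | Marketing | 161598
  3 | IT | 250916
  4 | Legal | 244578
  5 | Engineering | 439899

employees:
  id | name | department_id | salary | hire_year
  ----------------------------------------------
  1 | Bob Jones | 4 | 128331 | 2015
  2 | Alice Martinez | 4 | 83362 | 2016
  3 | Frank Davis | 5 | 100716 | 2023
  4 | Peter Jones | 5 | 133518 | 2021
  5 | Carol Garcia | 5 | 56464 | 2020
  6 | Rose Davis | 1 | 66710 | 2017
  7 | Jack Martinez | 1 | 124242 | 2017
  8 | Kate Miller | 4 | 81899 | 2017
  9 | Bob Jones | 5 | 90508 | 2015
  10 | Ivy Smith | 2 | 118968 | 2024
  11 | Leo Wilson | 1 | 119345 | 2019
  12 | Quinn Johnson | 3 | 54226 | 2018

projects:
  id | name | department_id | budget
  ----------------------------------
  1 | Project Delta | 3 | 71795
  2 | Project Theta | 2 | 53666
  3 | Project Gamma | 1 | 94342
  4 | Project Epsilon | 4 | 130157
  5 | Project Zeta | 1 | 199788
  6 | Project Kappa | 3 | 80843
SELECT c.name, p.name AS department, c.salary FROM employees c JOIN departments p ON c.department_id = p.id

Execution result:
name | department | salary
Bob Jones | Legal | 128331
Alice Martinez | Legal | 83362
Frank Davis | Engineering | 100716
Peter Jones | Engineering | 133518
Carol Garcia | Engineering | 56464
Rose Davis | Finance | 66710
Jack Martinez | Finance | 124242
Kate Miller | Legal | 81899
Bob Jones | Engineering | 90508
Ivy Smith | Marketing | 118968
Leo Wilson | Finance | 119345
Quinn Johnson | IT | 54226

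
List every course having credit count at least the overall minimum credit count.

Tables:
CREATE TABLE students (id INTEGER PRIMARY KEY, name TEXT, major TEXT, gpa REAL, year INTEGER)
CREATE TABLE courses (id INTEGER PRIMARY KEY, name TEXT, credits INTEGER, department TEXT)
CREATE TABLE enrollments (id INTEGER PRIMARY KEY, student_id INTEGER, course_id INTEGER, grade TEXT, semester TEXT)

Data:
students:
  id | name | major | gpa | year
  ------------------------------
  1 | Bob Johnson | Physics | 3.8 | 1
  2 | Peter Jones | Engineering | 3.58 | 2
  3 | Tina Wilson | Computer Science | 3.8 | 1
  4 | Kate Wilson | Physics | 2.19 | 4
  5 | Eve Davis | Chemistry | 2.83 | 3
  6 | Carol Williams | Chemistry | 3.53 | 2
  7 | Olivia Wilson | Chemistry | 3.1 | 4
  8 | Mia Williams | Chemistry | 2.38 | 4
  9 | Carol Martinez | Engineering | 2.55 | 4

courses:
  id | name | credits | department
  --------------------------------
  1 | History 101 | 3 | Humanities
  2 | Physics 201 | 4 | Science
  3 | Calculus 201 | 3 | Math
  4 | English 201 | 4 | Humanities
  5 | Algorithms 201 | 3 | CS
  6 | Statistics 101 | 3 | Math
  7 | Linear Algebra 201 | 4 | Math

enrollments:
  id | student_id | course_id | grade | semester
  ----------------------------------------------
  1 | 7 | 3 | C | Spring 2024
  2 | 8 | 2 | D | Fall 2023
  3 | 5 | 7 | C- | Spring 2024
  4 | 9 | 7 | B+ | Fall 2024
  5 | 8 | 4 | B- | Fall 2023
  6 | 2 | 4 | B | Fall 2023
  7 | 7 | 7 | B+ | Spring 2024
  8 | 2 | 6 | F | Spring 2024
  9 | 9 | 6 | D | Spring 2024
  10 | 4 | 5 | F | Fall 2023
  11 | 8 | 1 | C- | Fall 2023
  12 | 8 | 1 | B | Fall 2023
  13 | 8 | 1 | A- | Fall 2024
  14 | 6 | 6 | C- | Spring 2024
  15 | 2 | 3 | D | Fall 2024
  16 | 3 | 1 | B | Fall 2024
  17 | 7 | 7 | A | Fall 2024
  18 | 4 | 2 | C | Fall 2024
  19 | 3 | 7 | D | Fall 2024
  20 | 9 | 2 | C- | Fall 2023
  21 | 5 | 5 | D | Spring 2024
SELECT name, credits FROM courses WHERE credits >= (SELECT MIN(credits) FROM courses)

Execution result:
name | credits
History 101 | 3
Physics 201 | 4
Calculus 201 | 3
English 201 | 4
Algorithms 201 | 3
Statistics 101 | 3
Linear Algebra 201 | 4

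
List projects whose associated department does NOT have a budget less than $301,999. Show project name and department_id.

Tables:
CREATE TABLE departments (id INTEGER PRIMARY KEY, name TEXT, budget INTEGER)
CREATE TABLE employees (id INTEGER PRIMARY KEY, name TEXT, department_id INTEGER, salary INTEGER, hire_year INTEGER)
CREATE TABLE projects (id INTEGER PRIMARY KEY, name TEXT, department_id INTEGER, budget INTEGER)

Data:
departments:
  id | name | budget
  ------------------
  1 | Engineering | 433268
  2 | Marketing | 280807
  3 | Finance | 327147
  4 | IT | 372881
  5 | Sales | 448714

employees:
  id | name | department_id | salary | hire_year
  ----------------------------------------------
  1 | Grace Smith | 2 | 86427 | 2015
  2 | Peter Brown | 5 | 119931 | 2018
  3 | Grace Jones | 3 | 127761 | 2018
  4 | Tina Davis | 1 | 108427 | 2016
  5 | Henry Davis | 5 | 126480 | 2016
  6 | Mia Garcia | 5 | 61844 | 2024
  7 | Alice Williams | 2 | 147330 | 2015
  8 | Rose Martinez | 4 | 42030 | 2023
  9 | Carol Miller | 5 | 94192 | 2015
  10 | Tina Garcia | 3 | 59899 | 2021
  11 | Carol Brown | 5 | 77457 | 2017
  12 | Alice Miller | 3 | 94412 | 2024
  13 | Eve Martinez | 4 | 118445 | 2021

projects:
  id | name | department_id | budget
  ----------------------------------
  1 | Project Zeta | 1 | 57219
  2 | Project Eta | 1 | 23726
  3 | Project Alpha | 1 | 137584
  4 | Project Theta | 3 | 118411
SELECT name, department_id FROM projects WHERE department_id NOT IN (SELECT id FROM departments WHERE budget < 301999)

Execution result:
name | department_id
Project Zeta | 1
Project Eta | 1
Project Alpha | 1
Project Theta | 3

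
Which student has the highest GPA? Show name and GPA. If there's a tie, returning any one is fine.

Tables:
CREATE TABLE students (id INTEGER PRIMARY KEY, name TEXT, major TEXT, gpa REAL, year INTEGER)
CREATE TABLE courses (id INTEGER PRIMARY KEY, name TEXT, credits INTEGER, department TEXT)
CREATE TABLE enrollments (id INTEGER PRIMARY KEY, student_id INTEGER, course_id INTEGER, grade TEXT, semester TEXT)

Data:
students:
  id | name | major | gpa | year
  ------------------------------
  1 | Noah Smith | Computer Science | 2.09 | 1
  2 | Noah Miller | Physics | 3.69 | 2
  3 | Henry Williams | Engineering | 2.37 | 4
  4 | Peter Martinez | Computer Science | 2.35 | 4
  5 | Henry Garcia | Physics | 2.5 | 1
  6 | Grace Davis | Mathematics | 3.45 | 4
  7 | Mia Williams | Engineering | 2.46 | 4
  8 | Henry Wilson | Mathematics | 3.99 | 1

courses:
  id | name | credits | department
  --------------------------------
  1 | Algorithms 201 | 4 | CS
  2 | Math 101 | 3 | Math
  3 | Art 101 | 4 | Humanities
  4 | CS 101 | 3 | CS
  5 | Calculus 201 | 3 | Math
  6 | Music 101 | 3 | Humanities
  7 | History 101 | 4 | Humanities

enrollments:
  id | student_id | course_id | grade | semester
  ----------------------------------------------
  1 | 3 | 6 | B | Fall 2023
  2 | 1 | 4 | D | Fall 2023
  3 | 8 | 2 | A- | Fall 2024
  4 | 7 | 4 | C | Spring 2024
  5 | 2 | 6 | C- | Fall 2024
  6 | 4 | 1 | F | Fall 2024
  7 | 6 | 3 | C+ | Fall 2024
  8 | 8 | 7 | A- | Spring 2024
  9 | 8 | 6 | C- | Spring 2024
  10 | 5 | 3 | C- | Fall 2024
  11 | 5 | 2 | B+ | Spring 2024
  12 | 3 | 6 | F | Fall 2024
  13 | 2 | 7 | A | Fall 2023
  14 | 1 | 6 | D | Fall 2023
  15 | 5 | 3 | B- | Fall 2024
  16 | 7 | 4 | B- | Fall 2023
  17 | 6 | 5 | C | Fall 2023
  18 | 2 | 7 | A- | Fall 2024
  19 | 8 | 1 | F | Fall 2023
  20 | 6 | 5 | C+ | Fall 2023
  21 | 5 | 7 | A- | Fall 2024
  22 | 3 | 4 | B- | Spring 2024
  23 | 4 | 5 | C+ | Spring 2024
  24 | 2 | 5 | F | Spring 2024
SELECT name, gpa FROM students ORDER BY gpa DESC LIMIT 1

Execution result:
name | gpa
Henry Wilson | 3.99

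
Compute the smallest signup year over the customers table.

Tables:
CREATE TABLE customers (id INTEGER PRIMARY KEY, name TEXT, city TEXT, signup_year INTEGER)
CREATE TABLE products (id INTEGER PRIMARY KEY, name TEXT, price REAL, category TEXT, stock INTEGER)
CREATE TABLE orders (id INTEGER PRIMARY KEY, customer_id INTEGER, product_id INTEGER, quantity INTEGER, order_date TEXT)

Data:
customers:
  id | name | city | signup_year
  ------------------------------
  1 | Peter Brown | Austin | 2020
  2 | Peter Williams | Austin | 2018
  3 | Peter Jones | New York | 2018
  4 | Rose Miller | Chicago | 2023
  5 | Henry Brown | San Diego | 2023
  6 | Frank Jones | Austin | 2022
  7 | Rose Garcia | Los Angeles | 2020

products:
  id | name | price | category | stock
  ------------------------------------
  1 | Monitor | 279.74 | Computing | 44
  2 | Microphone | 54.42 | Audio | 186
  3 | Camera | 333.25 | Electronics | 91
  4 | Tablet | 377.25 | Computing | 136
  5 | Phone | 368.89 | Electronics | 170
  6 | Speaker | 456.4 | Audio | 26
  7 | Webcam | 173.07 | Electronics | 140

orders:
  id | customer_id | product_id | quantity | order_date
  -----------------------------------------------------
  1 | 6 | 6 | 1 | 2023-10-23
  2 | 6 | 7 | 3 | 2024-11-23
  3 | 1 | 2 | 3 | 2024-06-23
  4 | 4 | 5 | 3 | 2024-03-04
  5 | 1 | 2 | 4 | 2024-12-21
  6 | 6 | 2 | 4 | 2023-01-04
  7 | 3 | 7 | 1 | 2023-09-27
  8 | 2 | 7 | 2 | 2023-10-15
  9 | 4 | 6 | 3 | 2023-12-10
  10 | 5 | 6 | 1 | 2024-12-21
SELECT MIN(signup_year) FROM customers

Execution result:
2018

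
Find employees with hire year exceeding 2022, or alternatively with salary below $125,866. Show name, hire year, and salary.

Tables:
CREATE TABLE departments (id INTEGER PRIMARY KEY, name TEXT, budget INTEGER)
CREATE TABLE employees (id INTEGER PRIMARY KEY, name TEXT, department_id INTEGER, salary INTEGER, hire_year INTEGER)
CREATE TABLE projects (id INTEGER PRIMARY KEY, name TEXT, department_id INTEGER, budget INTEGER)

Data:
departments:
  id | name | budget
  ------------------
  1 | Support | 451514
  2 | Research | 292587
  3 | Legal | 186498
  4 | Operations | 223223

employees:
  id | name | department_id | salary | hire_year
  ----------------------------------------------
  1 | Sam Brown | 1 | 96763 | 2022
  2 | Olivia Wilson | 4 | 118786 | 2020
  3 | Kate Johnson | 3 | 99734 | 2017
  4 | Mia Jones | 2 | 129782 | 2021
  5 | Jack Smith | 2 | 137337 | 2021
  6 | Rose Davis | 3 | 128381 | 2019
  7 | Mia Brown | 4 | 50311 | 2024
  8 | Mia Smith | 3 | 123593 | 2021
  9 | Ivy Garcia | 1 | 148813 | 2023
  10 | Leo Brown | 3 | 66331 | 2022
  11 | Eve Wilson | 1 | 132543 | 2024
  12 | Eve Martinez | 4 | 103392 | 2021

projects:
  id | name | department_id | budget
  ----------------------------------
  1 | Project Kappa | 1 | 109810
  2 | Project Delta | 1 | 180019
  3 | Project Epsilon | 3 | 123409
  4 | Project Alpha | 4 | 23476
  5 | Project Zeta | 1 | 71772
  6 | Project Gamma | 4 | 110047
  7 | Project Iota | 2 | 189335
SELECT name, hire_year, salary FROM employees WHERE hire_year > 2022 OR salary < 125866

Execution result:
name | hire_year | salary
Sam Brown | 2022 | 96763
Olivia Wilson | 2020 | 118786
Kate Johnson | 2017 | 99734
Mia Brown | 2024 | 50311
Mia Smith | 2021 | 123593
Ivy Garcia | 2023 | 148813
Leo Brown | 2022 | 66331
Eve Wilson | 2024 | 132543
Eve Martinez | 2021 | 103392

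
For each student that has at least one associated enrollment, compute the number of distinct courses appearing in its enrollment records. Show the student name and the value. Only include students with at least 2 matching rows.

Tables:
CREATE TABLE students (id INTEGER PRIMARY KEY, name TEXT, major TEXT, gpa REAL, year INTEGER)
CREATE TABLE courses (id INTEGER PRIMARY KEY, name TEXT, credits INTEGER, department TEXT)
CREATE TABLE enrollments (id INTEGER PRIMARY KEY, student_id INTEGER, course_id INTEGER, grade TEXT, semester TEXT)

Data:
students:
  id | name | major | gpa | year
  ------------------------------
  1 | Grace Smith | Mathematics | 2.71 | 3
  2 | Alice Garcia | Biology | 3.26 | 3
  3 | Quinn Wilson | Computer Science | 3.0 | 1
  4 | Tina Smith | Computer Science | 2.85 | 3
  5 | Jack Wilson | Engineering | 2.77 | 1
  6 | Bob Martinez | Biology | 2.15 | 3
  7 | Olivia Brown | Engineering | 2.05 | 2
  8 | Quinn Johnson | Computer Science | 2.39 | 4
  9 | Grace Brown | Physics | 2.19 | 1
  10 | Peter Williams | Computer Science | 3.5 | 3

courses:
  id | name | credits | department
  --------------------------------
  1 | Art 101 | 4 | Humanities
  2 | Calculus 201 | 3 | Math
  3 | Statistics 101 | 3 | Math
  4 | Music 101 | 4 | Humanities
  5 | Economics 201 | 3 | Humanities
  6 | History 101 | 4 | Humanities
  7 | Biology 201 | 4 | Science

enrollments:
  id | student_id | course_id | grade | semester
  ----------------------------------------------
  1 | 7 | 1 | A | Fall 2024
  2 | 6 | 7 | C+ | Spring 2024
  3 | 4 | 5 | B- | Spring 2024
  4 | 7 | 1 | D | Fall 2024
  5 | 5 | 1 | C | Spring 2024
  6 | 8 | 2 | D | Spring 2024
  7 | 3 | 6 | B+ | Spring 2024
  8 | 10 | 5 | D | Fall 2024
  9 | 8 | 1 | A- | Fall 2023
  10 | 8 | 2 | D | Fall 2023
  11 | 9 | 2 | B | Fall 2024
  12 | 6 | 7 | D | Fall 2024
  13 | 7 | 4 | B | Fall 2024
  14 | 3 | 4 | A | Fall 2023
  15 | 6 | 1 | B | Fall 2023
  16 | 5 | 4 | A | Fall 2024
SELECT p.name, COUNT(DISTINCT c.course_id) AS distinct_course_count FROM enrollments c JOIN students p ON c.student_id = p.id GROUP BY p.id, p.name HAVING COUNT(*) >= 2

Execution result:
name | distinct_course_count
Quinn Wilson | 2
Jack Wilson | 2
Bob Martinez | 2
Olivia Brown | 2
Quinn Johnson | 2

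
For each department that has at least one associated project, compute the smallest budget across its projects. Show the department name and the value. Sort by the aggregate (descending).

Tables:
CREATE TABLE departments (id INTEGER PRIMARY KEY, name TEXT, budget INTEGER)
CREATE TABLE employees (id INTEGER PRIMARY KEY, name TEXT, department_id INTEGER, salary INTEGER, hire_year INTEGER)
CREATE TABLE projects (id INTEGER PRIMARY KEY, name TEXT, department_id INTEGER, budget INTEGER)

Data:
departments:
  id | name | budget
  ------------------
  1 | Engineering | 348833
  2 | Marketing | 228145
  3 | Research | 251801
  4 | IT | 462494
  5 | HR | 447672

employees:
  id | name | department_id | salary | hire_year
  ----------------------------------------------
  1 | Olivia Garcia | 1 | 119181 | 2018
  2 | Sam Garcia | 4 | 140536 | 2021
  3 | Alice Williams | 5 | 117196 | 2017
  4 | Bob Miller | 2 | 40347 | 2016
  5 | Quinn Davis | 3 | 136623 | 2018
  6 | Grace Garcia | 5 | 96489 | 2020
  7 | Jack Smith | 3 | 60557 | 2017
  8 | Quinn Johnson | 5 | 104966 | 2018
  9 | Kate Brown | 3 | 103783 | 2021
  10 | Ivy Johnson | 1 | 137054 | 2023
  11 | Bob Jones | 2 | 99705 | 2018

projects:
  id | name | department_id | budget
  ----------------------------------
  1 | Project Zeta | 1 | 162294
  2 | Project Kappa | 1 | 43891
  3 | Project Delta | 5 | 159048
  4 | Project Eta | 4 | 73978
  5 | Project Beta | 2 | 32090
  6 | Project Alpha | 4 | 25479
SELECT p.name, MIN(c.budget) AS min_budget FROM projects c JOIN departments p ON c.department_id = p.id GROUP BY p.id, p.name ORDER BY min_budget DESC

Execution result:
name | min_budget
HR | 159048
Engineering | 43891
Marketing | 32090
IT | 25479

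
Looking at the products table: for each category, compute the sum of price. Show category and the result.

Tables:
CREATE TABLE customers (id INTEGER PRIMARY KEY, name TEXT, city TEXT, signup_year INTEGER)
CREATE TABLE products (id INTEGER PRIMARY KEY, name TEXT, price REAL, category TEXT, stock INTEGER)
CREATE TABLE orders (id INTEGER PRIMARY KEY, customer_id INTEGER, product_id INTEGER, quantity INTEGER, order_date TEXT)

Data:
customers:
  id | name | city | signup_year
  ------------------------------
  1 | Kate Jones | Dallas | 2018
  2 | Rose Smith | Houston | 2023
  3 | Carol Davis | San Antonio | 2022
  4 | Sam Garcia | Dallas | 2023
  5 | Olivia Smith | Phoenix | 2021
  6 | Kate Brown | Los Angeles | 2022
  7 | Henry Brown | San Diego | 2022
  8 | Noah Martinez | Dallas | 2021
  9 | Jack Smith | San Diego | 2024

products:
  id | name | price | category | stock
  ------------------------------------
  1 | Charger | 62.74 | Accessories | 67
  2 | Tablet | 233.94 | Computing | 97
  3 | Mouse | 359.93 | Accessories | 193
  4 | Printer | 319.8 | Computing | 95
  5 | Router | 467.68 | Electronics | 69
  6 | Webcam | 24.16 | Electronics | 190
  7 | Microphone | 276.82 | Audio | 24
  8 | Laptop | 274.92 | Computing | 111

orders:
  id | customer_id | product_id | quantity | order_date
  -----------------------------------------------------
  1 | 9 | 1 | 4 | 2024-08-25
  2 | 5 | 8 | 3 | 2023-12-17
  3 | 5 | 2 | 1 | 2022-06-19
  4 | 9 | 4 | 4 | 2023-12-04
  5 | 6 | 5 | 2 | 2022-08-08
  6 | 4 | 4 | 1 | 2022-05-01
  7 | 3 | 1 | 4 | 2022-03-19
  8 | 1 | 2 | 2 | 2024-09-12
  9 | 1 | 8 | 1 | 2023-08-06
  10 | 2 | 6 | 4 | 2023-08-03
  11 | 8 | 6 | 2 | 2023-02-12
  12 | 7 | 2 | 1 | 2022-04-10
SELECT category, SUM(price) AS sum_price FROM products GROUP BY category

Execution result:
category | sum_price
Accessories | 422.67
Audio | 276.82
Computing | 828.66
Electronics | 491.84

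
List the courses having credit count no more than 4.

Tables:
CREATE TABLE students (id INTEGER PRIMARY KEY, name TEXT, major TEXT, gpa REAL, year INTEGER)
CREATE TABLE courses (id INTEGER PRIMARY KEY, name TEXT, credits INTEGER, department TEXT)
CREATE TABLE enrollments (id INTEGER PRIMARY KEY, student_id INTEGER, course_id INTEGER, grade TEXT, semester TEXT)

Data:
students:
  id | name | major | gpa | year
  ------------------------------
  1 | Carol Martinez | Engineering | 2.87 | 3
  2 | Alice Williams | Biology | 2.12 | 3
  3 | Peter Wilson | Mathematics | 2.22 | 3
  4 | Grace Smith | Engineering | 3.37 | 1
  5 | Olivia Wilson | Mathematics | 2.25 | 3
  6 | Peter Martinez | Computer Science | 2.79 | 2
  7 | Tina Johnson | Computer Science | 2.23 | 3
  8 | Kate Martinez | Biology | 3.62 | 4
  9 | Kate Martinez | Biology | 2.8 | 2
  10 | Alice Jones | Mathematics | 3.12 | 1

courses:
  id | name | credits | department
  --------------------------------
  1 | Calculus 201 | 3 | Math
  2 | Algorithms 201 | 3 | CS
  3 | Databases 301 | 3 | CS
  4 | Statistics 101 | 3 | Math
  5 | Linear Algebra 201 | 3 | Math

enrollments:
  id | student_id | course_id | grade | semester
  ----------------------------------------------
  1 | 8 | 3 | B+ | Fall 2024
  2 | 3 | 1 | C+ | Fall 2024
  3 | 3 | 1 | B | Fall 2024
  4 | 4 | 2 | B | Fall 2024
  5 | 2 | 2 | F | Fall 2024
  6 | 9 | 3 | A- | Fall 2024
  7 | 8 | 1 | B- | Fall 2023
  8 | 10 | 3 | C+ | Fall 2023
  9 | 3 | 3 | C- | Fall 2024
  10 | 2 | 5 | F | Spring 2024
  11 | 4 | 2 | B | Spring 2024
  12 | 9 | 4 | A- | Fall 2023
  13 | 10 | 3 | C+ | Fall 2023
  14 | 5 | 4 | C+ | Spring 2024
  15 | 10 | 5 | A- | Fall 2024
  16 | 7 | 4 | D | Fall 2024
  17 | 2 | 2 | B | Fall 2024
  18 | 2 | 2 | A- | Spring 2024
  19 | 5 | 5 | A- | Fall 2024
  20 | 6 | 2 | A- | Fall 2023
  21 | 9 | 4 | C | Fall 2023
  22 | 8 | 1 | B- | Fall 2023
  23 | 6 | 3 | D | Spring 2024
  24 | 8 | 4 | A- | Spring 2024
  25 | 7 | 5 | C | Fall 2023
SELECT name, credits FROM courses WHERE credits <= 4

Execution result:
name | credits
Calculus 201 | 3
Algorithms 201 | 3
Databases 301 | 3
Statistics 101 | 3
Linear Algebra 201 | 3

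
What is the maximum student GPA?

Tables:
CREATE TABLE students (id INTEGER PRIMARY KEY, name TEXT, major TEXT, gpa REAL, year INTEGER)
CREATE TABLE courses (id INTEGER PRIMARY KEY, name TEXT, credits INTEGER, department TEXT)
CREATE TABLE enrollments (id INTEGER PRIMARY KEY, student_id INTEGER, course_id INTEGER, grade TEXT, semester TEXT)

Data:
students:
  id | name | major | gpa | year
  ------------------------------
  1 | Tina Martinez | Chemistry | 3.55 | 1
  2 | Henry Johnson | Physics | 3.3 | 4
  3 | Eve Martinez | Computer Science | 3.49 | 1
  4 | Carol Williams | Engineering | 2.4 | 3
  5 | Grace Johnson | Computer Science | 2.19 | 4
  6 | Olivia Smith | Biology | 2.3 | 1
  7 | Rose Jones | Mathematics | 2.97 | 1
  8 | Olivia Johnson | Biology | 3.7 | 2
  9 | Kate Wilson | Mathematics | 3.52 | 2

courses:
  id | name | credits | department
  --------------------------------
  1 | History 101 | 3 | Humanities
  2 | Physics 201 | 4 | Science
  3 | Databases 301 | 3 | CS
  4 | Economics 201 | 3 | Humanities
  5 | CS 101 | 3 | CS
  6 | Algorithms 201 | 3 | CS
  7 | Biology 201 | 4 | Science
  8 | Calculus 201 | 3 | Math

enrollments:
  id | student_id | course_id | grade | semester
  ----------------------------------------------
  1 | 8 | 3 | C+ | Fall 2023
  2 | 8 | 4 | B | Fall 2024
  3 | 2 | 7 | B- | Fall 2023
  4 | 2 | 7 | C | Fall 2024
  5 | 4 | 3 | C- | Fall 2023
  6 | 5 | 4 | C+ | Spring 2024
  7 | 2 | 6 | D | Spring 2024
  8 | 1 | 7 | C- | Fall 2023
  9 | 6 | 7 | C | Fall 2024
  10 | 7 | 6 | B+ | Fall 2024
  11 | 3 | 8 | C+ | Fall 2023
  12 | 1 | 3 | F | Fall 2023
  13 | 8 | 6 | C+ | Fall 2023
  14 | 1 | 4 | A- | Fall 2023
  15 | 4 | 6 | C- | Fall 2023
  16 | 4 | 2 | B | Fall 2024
SELECT MAX(gpa) FROM students

Execution result:
3.70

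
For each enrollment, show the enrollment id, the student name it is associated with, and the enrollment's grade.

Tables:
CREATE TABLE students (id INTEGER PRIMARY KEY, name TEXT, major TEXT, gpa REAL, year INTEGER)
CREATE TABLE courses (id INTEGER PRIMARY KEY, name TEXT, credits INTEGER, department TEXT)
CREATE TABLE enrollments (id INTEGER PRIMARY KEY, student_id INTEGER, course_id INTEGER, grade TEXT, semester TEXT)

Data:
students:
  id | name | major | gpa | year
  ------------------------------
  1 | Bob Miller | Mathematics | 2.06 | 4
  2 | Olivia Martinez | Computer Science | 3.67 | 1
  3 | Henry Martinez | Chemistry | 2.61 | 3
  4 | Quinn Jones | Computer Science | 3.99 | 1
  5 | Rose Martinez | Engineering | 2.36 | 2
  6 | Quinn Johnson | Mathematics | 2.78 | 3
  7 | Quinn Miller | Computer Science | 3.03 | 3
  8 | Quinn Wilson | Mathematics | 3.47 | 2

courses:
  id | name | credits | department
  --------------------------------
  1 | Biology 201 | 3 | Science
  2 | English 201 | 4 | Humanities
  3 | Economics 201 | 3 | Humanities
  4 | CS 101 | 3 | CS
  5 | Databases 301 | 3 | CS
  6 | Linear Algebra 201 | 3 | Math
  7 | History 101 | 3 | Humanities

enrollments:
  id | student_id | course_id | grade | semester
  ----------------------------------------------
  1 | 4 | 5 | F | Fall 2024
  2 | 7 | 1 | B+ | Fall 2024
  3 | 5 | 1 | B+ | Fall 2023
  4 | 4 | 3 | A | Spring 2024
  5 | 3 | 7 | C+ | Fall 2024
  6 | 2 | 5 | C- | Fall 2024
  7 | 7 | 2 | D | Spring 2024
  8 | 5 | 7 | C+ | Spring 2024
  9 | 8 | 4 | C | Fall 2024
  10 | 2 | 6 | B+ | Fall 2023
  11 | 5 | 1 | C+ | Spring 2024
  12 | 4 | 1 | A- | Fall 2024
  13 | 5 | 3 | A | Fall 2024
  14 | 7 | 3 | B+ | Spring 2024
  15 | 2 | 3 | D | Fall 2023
SELECT c.id, p.name AS student, c.grade FROM enrollments c JOIN students p ON c.student_id = p.id

Execution result:
id | student | grade
1 | Quinn Jones | F
2 | Quinn Miller | B+
3 | Rose Martinez | B+
4 | Quinn Jones | A
5 | Henry Martinez | C+
6 | Olivia Martinez | C-
7 | Quinn Miller | D
8 | Rose Martinez | C+
9 | Quinn Wilson | C
10 | Olivia Martinez | B+
11 | Rose Martinez | C+
12 | Quinn Jones | A-
13 | Rose Martinez | A
14 | Quinn Miller | B+
15 | Olivia Martinez | D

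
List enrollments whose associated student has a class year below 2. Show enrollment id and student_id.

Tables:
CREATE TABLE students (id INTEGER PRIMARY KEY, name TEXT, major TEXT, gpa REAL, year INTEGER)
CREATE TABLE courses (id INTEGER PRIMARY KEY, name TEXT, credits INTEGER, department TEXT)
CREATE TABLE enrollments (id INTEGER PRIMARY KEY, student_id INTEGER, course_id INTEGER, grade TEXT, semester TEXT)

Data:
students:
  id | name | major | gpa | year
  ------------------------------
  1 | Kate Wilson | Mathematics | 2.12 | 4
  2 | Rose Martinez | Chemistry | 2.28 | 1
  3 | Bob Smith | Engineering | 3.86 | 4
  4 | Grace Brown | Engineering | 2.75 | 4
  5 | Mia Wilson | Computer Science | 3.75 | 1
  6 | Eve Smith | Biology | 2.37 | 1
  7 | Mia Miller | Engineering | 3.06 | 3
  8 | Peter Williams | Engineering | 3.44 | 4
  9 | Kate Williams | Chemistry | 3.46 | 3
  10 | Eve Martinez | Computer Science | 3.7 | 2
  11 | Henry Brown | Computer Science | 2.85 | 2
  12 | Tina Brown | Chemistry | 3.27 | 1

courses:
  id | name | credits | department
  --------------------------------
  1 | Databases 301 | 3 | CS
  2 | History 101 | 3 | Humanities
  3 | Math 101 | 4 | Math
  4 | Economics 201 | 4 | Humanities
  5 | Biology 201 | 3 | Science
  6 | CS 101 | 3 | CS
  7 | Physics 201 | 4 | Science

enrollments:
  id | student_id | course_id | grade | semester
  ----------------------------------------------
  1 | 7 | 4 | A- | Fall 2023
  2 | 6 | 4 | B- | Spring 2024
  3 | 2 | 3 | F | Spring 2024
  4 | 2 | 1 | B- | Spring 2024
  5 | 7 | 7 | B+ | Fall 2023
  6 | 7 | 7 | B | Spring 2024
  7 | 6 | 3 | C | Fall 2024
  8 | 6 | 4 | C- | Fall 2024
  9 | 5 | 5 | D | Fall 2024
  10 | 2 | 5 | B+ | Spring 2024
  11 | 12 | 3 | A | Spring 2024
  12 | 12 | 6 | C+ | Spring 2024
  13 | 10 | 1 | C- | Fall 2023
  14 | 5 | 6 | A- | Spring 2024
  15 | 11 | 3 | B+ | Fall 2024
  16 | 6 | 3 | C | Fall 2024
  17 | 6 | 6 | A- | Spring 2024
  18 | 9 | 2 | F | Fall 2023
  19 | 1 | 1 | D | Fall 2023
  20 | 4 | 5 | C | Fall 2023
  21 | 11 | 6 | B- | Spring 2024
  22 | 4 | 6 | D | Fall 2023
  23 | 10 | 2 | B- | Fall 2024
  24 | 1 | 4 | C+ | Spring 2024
SELECT id, student_id FROM enrollments WHERE student_id IN (SELECT id FROM students WHERE year < 2)

Execution result:
id | student_id
2 | 6
3 | 2
4 | 2
7 | 6
8 | 6
9 | 5
10 | 2
11 | 12
12 | 12
14 | 5
16 | 6
17 | 6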